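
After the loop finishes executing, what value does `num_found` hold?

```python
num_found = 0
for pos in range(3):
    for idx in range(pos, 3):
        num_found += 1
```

Let's trace through this code step by step.

Initialize: num_found = 0
Entering loop: for pos in range(3):
After iteration 1: pos = 0, num_found = 3
After iteration 2: pos = 1, num_found = 5
After iteration 3: pos = 2, num_found = 6
Loop ends.

Final answer: 6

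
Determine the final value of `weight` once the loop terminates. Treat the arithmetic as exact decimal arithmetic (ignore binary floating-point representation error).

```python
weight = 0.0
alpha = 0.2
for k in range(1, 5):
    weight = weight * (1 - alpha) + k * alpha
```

Let's trace through this code step by step.

Initialize: weight = 0.0
Initialize: alpha = 0.2
Entering loop: for k in range(1, 5):
After iteration 1: k = 1, weight = 0.2
After iteration 2: k = 2, weight = 0.56
After iteration 3: k = 3, weight = 1.048
After iteration 4: k = 4, weight = 1.6384
Loop ends.

Final answer: 1.6384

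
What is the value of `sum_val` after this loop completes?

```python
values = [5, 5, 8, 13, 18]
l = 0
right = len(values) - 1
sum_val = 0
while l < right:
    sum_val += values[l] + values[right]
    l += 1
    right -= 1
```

Let's trace through this code step by step.

Initialize: values = [5, 5, 8, 13, 18]
Initialize: l = 0
Initialize: right = 4
Initialize: sum_val = 0
Entering loop: while l < right:
After iteration 1: l = 1, right = 3, sum_val = 23
After iteration 2: l = 2, right = 2, sum_val = 41
Loop ends.

Final answer: 41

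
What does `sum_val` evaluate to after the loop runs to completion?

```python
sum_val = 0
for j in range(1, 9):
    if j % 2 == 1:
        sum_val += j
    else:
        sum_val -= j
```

Let's trace through this code step by step.

Initialize: sum_val = 0
Entering loop: for j in range(1, 9):
After iteration 1: j = 1, sum_val = 1
After iteration 2: j = 2, sum_val = -1
After iteration 3: j = 3, sum_val = 2
After iteration 4: j = 4, sum_val = -2
After iteration 5: j = 5, sum_val = 3
After iteration 6: j = 6, sum_val = -3
After iteration 7: j = 7, sum_val = 4
After iteration 8: j = 8, sum_val = -4
Loop ends.

Final answer: -4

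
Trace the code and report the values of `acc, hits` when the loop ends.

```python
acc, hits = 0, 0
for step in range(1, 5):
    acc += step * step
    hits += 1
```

Let's trace through this code step by step.

Initialize: acc = 0
Initialize: hits = 0
Entering loop: for step in range(1, 5):
After iteration 1: step = 1, acc = 1, hits = 1
After iteration 2: step = 2, acc = 5, hits = 2
After iteration 3: step = 3, acc = 14, hits = 3
After iteration 4: step = 4, acc = 30, hits = 4
Loop ends.

Final answer: 30, 4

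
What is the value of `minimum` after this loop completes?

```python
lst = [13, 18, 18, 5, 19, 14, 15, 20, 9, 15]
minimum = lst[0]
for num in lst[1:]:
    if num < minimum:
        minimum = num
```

Let's trace through this code step by step.

Initialize: lst = [13, 18, 18, 5, 19, 14, 15, 20, 9, 15]
Initialize: minimum = 13
Entering loop: for num in lst[1:]:
After iteration 1: num = 18, minimum = 13
After iteration 2: num = 18, minimum = 13
After iteration 3: num = 5, minimum = 5
After iteration 4: num = 19, minimum = 5
After iteration 5: num = 14, minimum = 5
After iteration 6: num = 15, minimum = 5
After iteration 7: num = 20, minimum = 5
After iteration 8: num = 9, minimum = 5
After iteration 9: num = 15, minimum = 5
Loop ends.

Final answer: 5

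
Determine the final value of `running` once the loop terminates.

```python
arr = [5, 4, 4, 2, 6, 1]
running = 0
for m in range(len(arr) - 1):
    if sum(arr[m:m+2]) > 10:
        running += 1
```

Let's trace through this code step by step.

Initialize: arr = [5, 4, 4, 2, 6, 1]
Initialize: running = 0
Entering loop: for m in range(len(arr) - 1):
After iteration 1: m = 0, running = 0
After iteration 2: m = 1, running = 0
After iteration 3: m = 2, running = 0
After iteration 4: m = 3, running = 0
After iteration 5: m = 4, running = 0
Loop ends.

Final answer: 0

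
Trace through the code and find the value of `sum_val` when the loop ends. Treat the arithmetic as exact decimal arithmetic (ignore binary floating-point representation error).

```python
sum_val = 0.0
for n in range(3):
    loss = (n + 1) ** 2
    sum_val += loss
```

Let's trace through this code step by step.

Initialize: sum_val = 0.0
Entering loop: for n in range(3):
After iteration 1: n = 0, sum_val = 1.0, loss = 1
After iteration 2: n = 1, sum_val = 5.0, loss = 4
After iteration 3: n = 2, sum_val = 14.0, loss = 9
Loop ends.

Final answer: 14.0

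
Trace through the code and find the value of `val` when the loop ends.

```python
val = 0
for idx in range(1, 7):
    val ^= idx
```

Let's trace through this code step by step.

Initialize: val = 0
Entering loop: for idx in range(1, 7):
After iteration 1: idx = 1, val = 1
After iteration 2: idx = 2, val = 3
After iteration 3: idx = 3, val = 0
After iteration 4: idx = 4, val = 4
After iteration 5: idx = 5, val = 1
After iteration 6: idx = 6, val = 7
Loop ends.

Final answer: 7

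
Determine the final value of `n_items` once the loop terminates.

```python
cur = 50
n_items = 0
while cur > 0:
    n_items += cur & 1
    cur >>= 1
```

Let's trace through this code step by step.

Initialize: cur = 50
Initialize: n_items = 0
Entering loop: while cur > 0:
After iteration 1: cur = 25, n_items = 0
After iteration 2: cur = 12, n_items = 1
After iteration 3: cur = 6, n_items = 1
After iteration 4: cur = 3, n_items = 1
After iteration 5: cur = 1, n_items = 2
After iteration 6: cur = 0, n_items = 3
Loop ends.

Final answer: 3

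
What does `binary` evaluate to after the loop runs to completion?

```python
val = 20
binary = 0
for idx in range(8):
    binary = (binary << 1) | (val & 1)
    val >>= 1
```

Let's trace through this code step by step.

Initialize: val = 20
Initialize: binary = 0
Entering loop: for idx in range(8):
After iteration 1: idx = 0, val = 10, binary = 0
After iteration 2: idx = 1, val = 5, binary = 0
After iteration 3: idx = 2, val = 2, binary = 1
After iteration 4: idx = 3, val = 1, binary = 2
After iteration 5: idx = 4, val = 0, binary = 5
After iteration 6: idx = 5, val = 0, binary = 10
After iteration 7: idx = 6, val = 0, binary = 20
After iteration 8: idx = 7, val = 0, binary = 40
Loop ends.

Final answer: 40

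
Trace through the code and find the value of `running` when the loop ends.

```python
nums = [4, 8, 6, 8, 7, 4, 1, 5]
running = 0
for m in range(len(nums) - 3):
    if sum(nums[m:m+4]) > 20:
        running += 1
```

Let's trace through this code step by step.

Initialize: nums = [4, 8, 6, 8, 7, 4, 1, 5]
Initialize: running = 0
Entering loop: for m in range(len(nums) - 3):
After iteration 1: m = 0, running = 1
After iteration 2: m = 1, running = 2
After iteration 3: m = 2, running = 3
After iteration 4: m = 3, running = 3
After iteration 5: m = 4, running = 3
Loop ends.

Final answer: 3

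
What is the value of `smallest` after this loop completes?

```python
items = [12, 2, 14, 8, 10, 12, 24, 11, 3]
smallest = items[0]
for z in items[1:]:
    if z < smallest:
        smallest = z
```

Let's trace through this code step by step.

Initialize: items = [12, 2, 14, 8, 10, 12, 24, 11, 3]
Initialize: smallest = 12
Entering loop: for z in items[1:]:
After iteration 1: z = 2, smallest = 2
After iteration 2: z = 14, smallest = 2
After iteration 3: z = 8, smallest = 2
After iteration 4: z = 10, smallest = 2
After iteration 5: z = 12, smallest = 2
After iteration 6: z = 24, smallest = 2
After iteration 7: z = 11, smallest = 2
After iteration 8: z = 3, smallest = 2
Loop ends.

Final answer: 2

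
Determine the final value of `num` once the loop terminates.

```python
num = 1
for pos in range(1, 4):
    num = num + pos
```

Let's trace through this code step by step.

Initialize: num = 1
Entering loop: for pos in range(1, 4):
After iteration 1: pos = 1, num = 2
After iteration 2: pos = 2, num = 4
After iteration 3: pos = 3, num = 7
Loop ends.

Final answer: 7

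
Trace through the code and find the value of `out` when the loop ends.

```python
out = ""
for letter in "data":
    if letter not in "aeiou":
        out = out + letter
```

Let's trace through this code step by step.

Initialize: out = ''
Entering loop: for letter in "data":
After iteration 1: letter = 'd', out = 'd'
After iteration 2: letter = 'a', out = 'd'
After iteration 3: letter = 't', out = 'dt'
After iteration 4: letter = 'a', out = 'dt'
Loop ends.

Final answer: 'dt'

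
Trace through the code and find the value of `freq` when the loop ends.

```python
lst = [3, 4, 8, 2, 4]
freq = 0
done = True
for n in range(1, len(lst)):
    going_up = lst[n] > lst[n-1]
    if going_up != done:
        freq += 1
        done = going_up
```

Let's trace through this code step by step.

Initialize: lst = [3, 4, 8, 2, 4]
Initialize: freq = 0
Initialize: done = True
Entering loop: for n in range(1, len(lst)):
After iteration 1: n = 1, freq = 0, done = True, going_up = True
After iteration 2: n = 2, freq = 0, done = True, going_up = True
After iteration 3: n = 3, freq = 1, done = False, going_up = False
After iteration 4: n = 4, freq = 2, done = True, going_up = True
Loop ends.

Final answer: 2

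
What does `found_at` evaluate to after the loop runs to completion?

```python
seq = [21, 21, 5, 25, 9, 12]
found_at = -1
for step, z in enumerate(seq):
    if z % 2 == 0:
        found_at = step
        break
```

Let's trace through this code step by step.

Initialize: seq = [21, 21, 5, 25, 9, 12]
Initialize: found_at = -1
Entering loop: for step, z in enumerate(seq):
After iteration 1: step = 0, z = 21, found_at = -1
After iteration 2: step = 1, z = 21, found_at = -1
After iteration 3: step = 2, z = 5, found_at = -1
After iteration 4: step = 3, z = 25, found_at = -1
After iteration 5: step = 4, z = 9, found_at = -1
After iteration 6: step = 5, z = 12, found_at = 5
Loop ends.

Final answer: 5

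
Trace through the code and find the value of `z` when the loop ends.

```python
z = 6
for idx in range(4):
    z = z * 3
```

Let's trace through this code step by step.

Initialize: z = 6
Entering loop: for idx in range(4):
After iteration 1: idx = 0, z = 18
After iteration 2: idx = 1, z = 54
After iteration 3: idx = 2, z = 162
After iteration 4: idx = 3, z = 486
Loop ends.

Final answer: 486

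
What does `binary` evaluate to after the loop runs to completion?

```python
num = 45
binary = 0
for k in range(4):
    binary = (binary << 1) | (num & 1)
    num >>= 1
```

Let's trace through this code step by step.

Initialize: num = 45
Initialize: binary = 0
Entering loop: for k in range(4):
After iteration 1: k = 0, num = 22, binary = 1
After iteration 2: k = 1, num = 11, binary = 2
After iteration 3: k = 2, num = 5, binary = 5
After iteration 4: k = 3, num = 2, binary = 11
Loop ends.

Final answer: 11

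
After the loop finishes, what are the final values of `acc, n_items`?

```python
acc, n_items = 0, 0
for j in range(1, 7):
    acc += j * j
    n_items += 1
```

Let's trace through this code step by step.

Initialize: acc = 0
Initialize: n_items = 0
Entering loop: for j in range(1, 7):
After iteration 1: j = 1, acc = 1, n_items = 1
After iteration 2: j = 2, acc = 5, n_items = 2
After iteration 3: j = 3, acc = 14, n_items = 3
After iteration 4: j = 4, acc = 30, n_items = 4
After iteration 5: j = 5, acc = 55, n_items = 5
After iteration 6: j = 6, acc = 91, n_items = 6
Loop ends.

Final answer: 91, 6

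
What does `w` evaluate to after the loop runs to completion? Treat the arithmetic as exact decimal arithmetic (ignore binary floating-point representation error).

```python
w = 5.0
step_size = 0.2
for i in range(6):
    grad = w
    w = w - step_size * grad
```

Let's trace through this code step by step.

Initialize: w = 5.0
Initialize: step_size = 0.2
Entering loop: for i in range(6):
After iteration 1: i = 0, w = 4.0, grad = 5.0
After iteration 2: i = 1, w = 3.2, grad = 4.0
After iteration 3: i = 2, w = 2.56, grad = 3.2
After iteration 4: i = 3, w = 2.048, grad = 2.56
After iteration 5: i = 4, w = 1.6384, grad = 2.048
After iteration 6: i = 5, w = 1.31072, grad = 1.6384
Loop ends.

Final answer: 1.31072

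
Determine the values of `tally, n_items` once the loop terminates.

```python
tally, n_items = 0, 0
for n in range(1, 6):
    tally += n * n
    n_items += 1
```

Let's trace through this code step by step.

Initialize: tally = 0
Initialize: n_items = 0
Entering loop: for n in range(1, 6):
After iteration 1: n = 1, tally = 1, n_items = 1
After iteration 2: n = 2, tally = 5, n_items = 2
After iteration 3: n = 3, tally = 14, n_items = 3
After iteration 4: n = 4, tally = 30, n_items = 4
After iteration 5: n = 5, tally = 55, n_items = 5
Loop ends.

Final answer: 55, 5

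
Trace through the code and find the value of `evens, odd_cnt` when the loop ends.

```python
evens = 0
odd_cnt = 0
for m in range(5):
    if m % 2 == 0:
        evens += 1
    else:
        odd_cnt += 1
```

Let's trace through this code step by step.

Initialize: evens = 0
Initialize: odd_cnt = 0
Entering loop: for m in range(5):
After iteration 1: m = 0, evens = 1, odd_cnt = 0
After iteration 2: m = 1, evens = 1, odd_cnt = 1
After iteration 3: m = 2, evens = 2, odd_cnt = 1
After iteration 4: m = 3, evens = 2, odd_cnt = 2
After iteration 5: m = 4, evens = 3, odd_cnt = 2
Loop ends.

Final answer: 3, 2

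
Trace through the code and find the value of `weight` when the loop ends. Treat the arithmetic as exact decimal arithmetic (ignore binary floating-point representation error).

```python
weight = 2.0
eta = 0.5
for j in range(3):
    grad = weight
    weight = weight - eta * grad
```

Let's trace through this code step by step.

Initialize: weight = 2.0
Initialize: eta = 0.5
Entering loop: for j in range(3):
After iteration 1: j = 0, weight = 1.0, grad = 2.0
After iteration 2: j = 1, weight = 0.5, grad = 1.0
After iteration 3: j = 2, weight = 0.25, grad = 0.5
Loop ends.

Final answer: 0.25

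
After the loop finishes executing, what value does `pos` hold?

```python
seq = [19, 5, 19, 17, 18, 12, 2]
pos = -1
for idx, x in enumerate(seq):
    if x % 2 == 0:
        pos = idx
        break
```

Let's trace through this code step by step.

Initialize: seq = [19, 5, 19, 17, 18, 12, 2]
Initialize: pos = -1
Entering loop: for idx, x in enumerate(seq):
After iteration 1: idx = 0, x = 19, pos = -1
After iteration 2: idx = 1, x = 5, pos = -1
After iteration 3: idx = 2, x = 19, pos = -1
After iteration 4: idx = 3, x = 17, pos = -1
After iteration 5: idx = 4, x = 18, pos = 4
Loop ends.

Final answer: 4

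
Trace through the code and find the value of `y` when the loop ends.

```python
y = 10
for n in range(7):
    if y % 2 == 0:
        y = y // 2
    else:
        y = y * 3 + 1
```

Let's trace through this code step by step.

Initialize: y = 10
Entering loop: for n in range(7):
After iteration 1: n = 0, y = 5
After iteration 2: n = 1, y = 16
After iteration 3: n = 2, y = 8
After iteration 4: n = 3, y = 4
After iteration 5: n = 4, y = 2
After iteration 6: n = 5, y = 1
After iteration 7: n = 6, y = 4
Loop ends.

Final answer: 4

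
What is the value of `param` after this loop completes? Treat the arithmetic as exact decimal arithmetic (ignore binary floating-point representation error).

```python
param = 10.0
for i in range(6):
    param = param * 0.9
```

Let's trace through this code step by step.

Initialize: param = 10.0
Entering loop: for i in range(6):
After iteration 1: i = 0, param = 9.0
After iteration 2: i = 1, param = 8.1
After iteration 3: i = 2, param = 7.29
After iteration 4: i = 3, param = 6.561
After iteration 5: i = 4, param = 5.9049
After iteration 6: i = 5, param = 5.31441
Loop ends.

Final answer: 5.31441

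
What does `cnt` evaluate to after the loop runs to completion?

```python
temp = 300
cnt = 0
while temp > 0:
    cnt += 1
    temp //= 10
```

Let's trace through this code step by step.

Initialize: temp = 300
Initialize: cnt = 0
Entering loop: while temp > 0:
After iteration 1: temp = 30, cnt = 1
After iteration 2: temp = 3, cnt = 2
After iteration 3: temp = 0, cnt = 3
Loop ends.

Final answer: 3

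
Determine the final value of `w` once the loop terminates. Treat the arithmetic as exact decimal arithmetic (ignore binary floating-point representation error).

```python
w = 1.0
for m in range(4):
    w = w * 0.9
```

Let's trace through this code step by step.

Initialize: w = 1.0
Entering loop: for m in range(4):
After iteration 1: m = 0, w = 0.9
After iteration 2: m = 1, w = 0.81
After iteration 3: m = 2, w = 0.729
After iteration 4: m = 3, w = 0.6561
Loop ends.

Final answer: 0.6561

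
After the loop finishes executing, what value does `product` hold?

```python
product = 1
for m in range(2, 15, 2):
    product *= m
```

Let's trace through this code step by step.

Initialize: product = 1
Entering loop: for m in range(2, 15, 2):
After iteration 1: m = 2, product = 2
After iteration 2: m = 4, product = 8
After iteration 3: m = 6, product = 48
After iteration 4: m = 8, product = 384
After iteration 5: m = 10, product = 3840
After iteration 6: m = 12, product = 46080
After iteration 7: m = 14, product = 645120
Loop ends.

Final answer: 645120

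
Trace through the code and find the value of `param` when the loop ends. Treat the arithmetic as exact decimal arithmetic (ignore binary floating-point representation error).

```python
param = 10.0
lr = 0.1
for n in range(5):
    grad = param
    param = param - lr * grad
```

Let's trace through this code step by step.

Initialize: param = 10.0
Initialize: lr = 0.1
Entering loop: for n in range(5):
After iteration 1: n = 0, param = 9.0, grad = 10.0
After iteration 2: n = 1, param = 8.1, grad = 9.0
After iteration 3: n = 2, param = 7.29, grad = 8.1
After iteration 4: n = 3, param = 6.561, grad = 7.29
After iteration 5: n = 4, param = 5.9049, grad = 6.561
Loop ends.

Final answer: 5.9049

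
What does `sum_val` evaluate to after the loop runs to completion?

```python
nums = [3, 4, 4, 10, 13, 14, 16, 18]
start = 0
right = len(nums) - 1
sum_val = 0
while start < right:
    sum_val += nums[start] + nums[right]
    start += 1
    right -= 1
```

Let's trace through this code step by step.

Initialize: nums = [3, 4, 4, 10, 13, 14, 16, 18]
Initialize: start = 0
Initialize: right = 7
Initialize: sum_val = 0
Entering loop: while start < right:
After iteration 1: start = 1, right = 6, sum_val = 21
After iteration 2: start = 2, right = 5, sum_val = 41
After iteration 3: start = 3, right = 4, sum_val = 59
After iteration 4: start = 4, right = 3, sum_val = 82
Loop ends.

Final answer: 82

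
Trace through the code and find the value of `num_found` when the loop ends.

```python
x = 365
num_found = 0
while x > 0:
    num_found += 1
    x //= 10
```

Let's trace through this code step by step.

Initialize: x = 365
Initialize: num_found = 0
Entering loop: while x > 0:
After iteration 1: x = 36, num_found = 1
After iteration 2: x = 3, num_found = 2
After iteration 3: x = 0, num_found = 3
Loop ends.

Final answer: 3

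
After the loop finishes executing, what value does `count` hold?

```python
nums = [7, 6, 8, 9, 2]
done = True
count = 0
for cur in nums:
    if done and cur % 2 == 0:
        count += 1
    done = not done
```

Let's trace through this code step by step.

Initialize: nums = [7, 6, 8, 9, 2]
Initialize: done = True
Initialize: count = 0
Entering loop: for cur in nums:
After iteration 1: cur = 7, done = False, count = 0
After iteration 2: cur = 6, done = True, count = 0
After iteration 3: cur = 8, done = False, count = 1
After iteration 4: cur = 9, done = True, count = 1
After iteration 5: cur = 2, done = False, count = 2
Loop ends.

Final answer: 2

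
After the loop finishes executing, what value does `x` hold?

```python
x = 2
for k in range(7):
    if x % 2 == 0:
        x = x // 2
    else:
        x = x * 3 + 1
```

Let's trace through this code step by step.

Initialize: x = 2
Entering loop: for k in range(7):
After iteration 1: k = 0, x = 1
After iteration 2: k = 1, x = 4
After iteration 3: k = 2, x = 2
After iteration 4: k = 3, x = 1
After iteration 5: k = 4, x = 4
After iteration 6: k = 5, x = 2
After iteration 7: k = 6, x = 1
Loop ends.

Final answer: 1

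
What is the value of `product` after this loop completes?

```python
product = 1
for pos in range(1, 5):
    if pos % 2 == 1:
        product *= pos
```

Let's trace through this code step by step.

Initialize: product = 1
Entering loop: for pos in range(1, 5):
After iteration 1: pos = 1, product = 1
After iteration 2: pos = 2, product = 1
After iteration 3: pos = 3, product = 3
After iteration 4: pos = 4, product = 3
Loop ends.

Final answer: 3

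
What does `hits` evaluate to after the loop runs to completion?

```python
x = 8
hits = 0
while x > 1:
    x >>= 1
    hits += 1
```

Let's trace through this code step by step.

Initialize: x = 8
Initialize: hits = 0
Entering loop: while x > 1:
After iteration 1: x = 4, hits = 1
After iteration 2: x = 2, hits = 2
After iteration 3: x = 1, hits = 3
Loop ends.

Final answer: 3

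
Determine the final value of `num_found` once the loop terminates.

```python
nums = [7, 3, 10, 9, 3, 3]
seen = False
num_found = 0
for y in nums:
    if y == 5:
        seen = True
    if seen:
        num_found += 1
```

Let's trace through this code step by step.

Initialize: nums = [7, 3, 10, 9, 3, 3]
Initialize: seen = False
Initialize: num_found = 0
Entering loop: for y in nums:
After iteration 1: y = 7, num_found = 0
After iteration 2: y = 3, num_found = 0
After iteration 3: y = 10, num_found = 0
After iteration 4: y = 9, num_found = 0
After iteration 5: y = 3, num_found = 0
After iteration 6: y = 3, num_found = 0
Loop ends.

Final answer: 0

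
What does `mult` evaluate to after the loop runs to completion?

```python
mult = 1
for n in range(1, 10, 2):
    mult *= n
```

Let's trace through this code step by step.

Initialize: mult = 1
Entering loop: for n in range(1, 10, 2):
After iteration 1: n = 1, mult = 1
After iteration 2: n = 3, mult = 3
After iteration 3: n = 5, mult = 15
After iteration 4: n = 7, mult = 105
After iteration 5: n = 9, mult = 945
Loop ends.

Final answer: 945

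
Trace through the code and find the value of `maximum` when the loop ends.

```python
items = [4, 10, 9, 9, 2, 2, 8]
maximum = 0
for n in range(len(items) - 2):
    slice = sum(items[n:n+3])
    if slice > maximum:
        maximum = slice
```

Let's trace through this code step by step.

Initialize: items = [4, 10, 9, 9, 2, 2, 8]
Initialize: maximum = 0
Entering loop: for n in range(len(items) - 2):
After iteration 1: n = 0, maximum = 23, slice = 23
After iteration 2: n = 1, maximum = 28, slice = 28
After iteration 3: n = 2, maximum = 28, slice = 20
After iteration 4: n = 3, maximum = 28, slice = 13
After iteration 5: n = 4, maximum = 28, slice = 12
Loop ends.

Final answer: 28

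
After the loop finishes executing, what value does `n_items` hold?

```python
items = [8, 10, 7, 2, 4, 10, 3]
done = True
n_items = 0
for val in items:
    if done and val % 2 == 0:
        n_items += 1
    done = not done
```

Let's trace through this code step by step.

Initialize: items = [8, 10, 7, 2, 4, 10, 3]
Initialize: done = True
Initialize: n_items = 0
Entering loop: for val in items:
After iteration 1: val = 8, done = False, n_items = 1
After iteration 2: val = 10, done = True, n_items = 1
After iteration 3: val = 7, done = False, n_items = 1
After iteration 4: val = 2, done = True, n_items = 1
After iteration 5: val = 4, done = False, n_items = 2
After iteration 6: val = 10, done = True, n_items = 2
After iteration 7: val = 3, done = False, n_items = 2
Loop ends.

Final answer: 2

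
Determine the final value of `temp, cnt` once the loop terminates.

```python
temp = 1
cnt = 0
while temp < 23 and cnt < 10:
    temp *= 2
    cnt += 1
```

Let's trace through this code step by step.

Initialize: temp = 1
Initialize: cnt = 0
Entering loop: while temp < 23 and cnt < 10:
After iteration 1: temp = 2, cnt = 1
After iteration 2: temp = 4, cnt = 2
After iteration 3: temp = 8, cnt = 3
After iteration 4: temp = 16, cnt = 4
After iteration 5: temp = 32, cnt = 5
Loop ends.

Final answer: 32, 5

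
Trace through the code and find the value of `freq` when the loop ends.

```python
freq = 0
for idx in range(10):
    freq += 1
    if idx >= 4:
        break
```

Let's trace through this code step by step.

Initialize: freq = 0
Entering loop: for idx in range(10):
After iteration 1: idx = 0, freq = 1
After iteration 2: idx = 1, freq = 2
After iteration 3: idx = 2, freq = 3
After iteration 4: idx = 3, freq = 4
After iteration 5: idx = 4, freq = 5
Loop ends.

Final answer: 5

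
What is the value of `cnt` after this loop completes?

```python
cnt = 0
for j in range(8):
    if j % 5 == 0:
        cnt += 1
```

Let's trace through this code step by step.

Initialize: cnt = 0
Entering loop: for j in range(8):
After iteration 1: j = 0, cnt = 1
After iteration 2: j = 1, cnt = 1
After iteration 3: j = 2, cnt = 1
After iteration 4: j = 3, cnt = 1
After iteration 5: j = 4, cnt = 1
After iteration 6: j = 5, cnt = 2
After iteration 7: j = 6, cnt = 2
After iteration 8: j = 7, cnt = 2
Loop ends.

Final answer: 2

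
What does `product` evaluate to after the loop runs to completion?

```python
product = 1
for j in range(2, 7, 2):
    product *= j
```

Let's trace through this code step by step.

Initialize: product = 1
Entering loop: for j in range(2, 7, 2):
After iteration 1: j = 2, product = 2
After iteration 2: j = 4, product = 8
After iteration 3: j = 6, product = 48
Loop ends.

Final answer: 48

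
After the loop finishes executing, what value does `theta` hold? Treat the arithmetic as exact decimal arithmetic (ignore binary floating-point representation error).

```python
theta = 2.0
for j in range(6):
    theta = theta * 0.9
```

Let's trace through this code step by step.

Initialize: theta = 2.0
Entering loop: for j in range(6):
After iteration 1: j = 0, theta = 1.8
After iteration 2: j = 1, theta = 1.62
After iteration 3: j = 2, theta = 1.458
After iteration 4: j = 3, theta = 1.3122
After iteration 5: j = 4, theta = 1.18098
After iteration 6: j = 5, theta = 1.062882
Loop ends.

Final answer: 1.062882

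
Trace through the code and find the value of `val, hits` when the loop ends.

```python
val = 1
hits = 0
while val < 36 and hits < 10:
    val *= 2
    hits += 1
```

Let's trace through this code step by step.

Initialize: val = 1
Initialize: hits = 0
Entering loop: while val < 36 and hits < 10:
After iteration 1: val = 2, hits = 1
After iteration 2: val = 4, hits = 2
After iteration 3: val = 8, hits = 3
After iteration 4: val = 16, hits = 4
After iteration 5: val = 32, hits = 5
After iteration 6: val = 64, hits = 6
Loop ends.

Final answer: 64, 6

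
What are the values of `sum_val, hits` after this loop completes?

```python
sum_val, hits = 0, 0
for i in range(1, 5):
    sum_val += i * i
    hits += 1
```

Let's trace through this code step by step.

Initialize: sum_val = 0
Initialize: hits = 0
Entering loop: for i in range(1, 5):
After iteration 1: i = 1, sum_val = 1, hits = 1
After iteration 2: i = 2, sum_val = 5, hits = 2
After iteration 3: i = 3, sum_val = 14, hits = 3
After iteration 4: i = 4, sum_val = 30, hits = 4
Loop ends.

Final answer: 30, 4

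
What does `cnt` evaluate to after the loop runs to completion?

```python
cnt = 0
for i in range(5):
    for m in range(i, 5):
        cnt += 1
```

Let's trace through this code step by step.

Initialize: cnt = 0
Entering loop: for i in range(5):
After iteration 1: i = 0, cnt = 5
After iteration 2: i = 1, cnt = 9
After iteration 3: i = 2, cnt = 12
After iteration 4: i = 3, cnt = 14
After iteration 5: i = 4, cnt = 15
Loop ends.

Final answer: 15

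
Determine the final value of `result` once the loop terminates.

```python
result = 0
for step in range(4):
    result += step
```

Let's trace through this code step by step.

Initialize: result = 0
Entering loop: for step in range(4):
After iteration 1: step = 0, result = 0
After iteration 2: step = 1, result = 1
After iteration 3: step = 2, result = 3
After iteration 4: step = 3, result = 6
Loop ends.

Final answer: 6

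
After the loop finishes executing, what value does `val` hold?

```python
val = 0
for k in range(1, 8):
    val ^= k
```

Let's trace through this code step by step.

Initialize: val = 0
Entering loop: for k in range(1, 8):
After iteration 1: k = 1, val = 1
After iteration 2: k = 2, val = 3
After iteration 3: k = 3, val = 0
After iteration 4: k = 4, val = 4
After iteration 5: k = 5, val = 1
After iteration 6: k = 6, val = 7
After iteration 7: k = 7, val = 0
Loop ends.

Final answer: 0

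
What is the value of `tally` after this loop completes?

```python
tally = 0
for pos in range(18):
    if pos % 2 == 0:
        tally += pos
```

Let's trace through this code step by step.

Initialize: tally = 0
Entering loop: for pos in range(18):
After iteration 1: pos = 0, tally = 0
After iteration 2: pos = 1, tally = 0
After iteration 3: pos = 2, tally = 2
After iteration 4: pos = 3, tally = 2
After iteration 5: pos = 4, tally = 6
After iteration 6: pos = 5, tally = 6
After iteration 7: pos = 6, tally = 12
After iteration 8: pos = 7, tally = 12
After iteration 9: pos = 8, tally = 20
After iteration 10: pos = 9, tally = 20
After iteration 11: pos = 10, tally = 30
After iteration 12: pos = 11, tally = 30
After iteration 13: pos = 12, tally = 42
After iteration 14: pos = 13, tally = 42
After iteration 15: pos = 14, tally = 56
After iteration 16: pos = 15, tally = 56
After iteration 17: pos = 16, tally = 72
After iteration 18: pos = 17, tally = 72
Loop ends.

Final answer: 72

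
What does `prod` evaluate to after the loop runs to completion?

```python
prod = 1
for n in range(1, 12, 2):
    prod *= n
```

Let's trace through this code step by step.

Initialize: prod = 1
Entering loop: for n in range(1, 12, 2):
After iteration 1: n = 1, prod = 1
After iteration 2: n = 3, prod = 3
After iteration 3: n = 5, prod = 15
After iteration 4: n = 7, prod = 105
After iteration 5: n = 9, prod = 945
After iteration 6: n = 11, prod = 10395
Loop ends.

Final answer: 10395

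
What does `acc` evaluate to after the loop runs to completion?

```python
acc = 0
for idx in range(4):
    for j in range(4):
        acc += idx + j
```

Let's trace through this code step by step.

Initialize: acc = 0
Entering loop: for idx in range(4):
After iteration 1: idx = 0, acc = 6
After iteration 2: idx = 1, acc = 16
After iteration 3: idx = 2, acc = 30
After iteration 4: idx = 3, acc = 48
Loop ends.

Final answer: 48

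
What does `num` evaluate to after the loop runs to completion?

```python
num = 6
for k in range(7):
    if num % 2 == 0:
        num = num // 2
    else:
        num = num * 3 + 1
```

Let's trace through this code step by step.

Initialize: num = 6
Entering loop: for k in range(7):
After iteration 1: k = 0, num = 3
After iteration 2: k = 1, num = 10
After iteration 3: k = 2, num = 5
After iteration 4: k = 3, num = 16
After iteration 5: k = 4, num = 8
After iteration 6: k = 5, num = 4
After iteration 7: k = 6, num = 2
Loop ends.

Final answer: 2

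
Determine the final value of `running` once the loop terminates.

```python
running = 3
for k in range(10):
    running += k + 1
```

Let's trace through this code step by step.

Initialize: running = 3
Entering loop: for k in range(10):
After iteration 1: k = 0, running = 4
After iteration 2: k = 1, running = 6
After iteration 3: k = 2, running = 9
After iteration 4: k = 3, running = 13
After iteration 5: k = 4, running = 18
After iteration 6: k = 5, running = 24
After iteration 7: k = 6, running = 31
After iteration 8: k = 7, running = 39
After iteration 9: k = 8, running = 48
After iteration 10: k = 9, running = 58
Loop ends.

Final answer: 58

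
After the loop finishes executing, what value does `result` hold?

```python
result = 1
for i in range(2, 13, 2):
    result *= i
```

Let's trace through this code step by step.

Initialize: result = 1
Entering loop: for i in range(2, 13, 2):
After iteration 1: i = 2, result = 2
After iteration 2: i = 4, result = 8
After iteration 3: i = 6, result = 48
After iteration 4: i = 8, result = 384
After iteration 5: i = 10, result = 3840
After iteration 6: i = 12, result = 46080
Loop ends.

Final answer: 46080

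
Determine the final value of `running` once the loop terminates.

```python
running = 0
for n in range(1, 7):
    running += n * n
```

Let's trace through this code step by step.

Initialize: running = 0
Entering loop: for n in range(1, 7):
After iteration 1: n = 1, running = 1
After iteration 2: n = 2, running = 5
After iteration 3: n = 3, running = 14
After iteration 4: n = 4, running = 30
After iteration 5: n = 5, running = 55
After iteration 6: n = 6, running = 91
Loop ends.

Final answer: 91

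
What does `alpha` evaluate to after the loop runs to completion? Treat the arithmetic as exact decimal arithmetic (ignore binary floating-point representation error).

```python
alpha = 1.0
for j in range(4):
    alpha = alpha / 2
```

Let's trace through this code step by step.

Initialize: alpha = 1.0
Entering loop: for j in range(4):
After iteration 1: j = 0, alpha = 0.5
After iteration 2: j = 1, alpha = 0.25
After iteration 3: j = 2, alpha = 0.125
After iteration 4: j = 3, alpha = 0.0625
Loop ends.

Final answer: 0.0625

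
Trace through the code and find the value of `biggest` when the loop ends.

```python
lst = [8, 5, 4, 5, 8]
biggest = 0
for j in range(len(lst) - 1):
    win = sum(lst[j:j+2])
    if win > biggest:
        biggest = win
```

Let's trace through this code step by step.

Initialize: lst = [8, 5, 4, 5, 8]
Initialize: biggest = 0
Entering loop: for j in range(len(lst) - 1):
After iteration 1: j = 0, biggest = 13, win = 13
After iteration 2: j = 1, biggest = 13, win = 9
After iteration 3: j = 2, biggest = 13, win = 9
After iteration 4: j = 3, biggest = 13, win = 13
Loop ends.

Final answer: 13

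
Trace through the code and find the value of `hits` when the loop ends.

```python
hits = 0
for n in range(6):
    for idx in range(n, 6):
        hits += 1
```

Let's trace through this code step by step.

Initialize: hits = 0
Entering loop: for n in range(6):
After iteration 1: n = 0, hits = 6
After iteration 2: n = 1, hits = 11
After iteration 3: n = 2, hits = 15
After iteration 4: n = 3, hits = 18
After iteration 5: n = 4, hits = 20
After iteration 6: n = 5, hits = 21
Loop ends.

Final answer: 21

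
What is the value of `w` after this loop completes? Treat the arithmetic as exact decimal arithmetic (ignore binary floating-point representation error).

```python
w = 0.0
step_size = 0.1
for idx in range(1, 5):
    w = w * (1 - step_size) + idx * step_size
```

Let's trace through this code step by step.

Initialize: w = 0.0
Initialize: step_size = 0.1
Entering loop: for idx in range(1, 5):
After iteration 1: idx = 1, w = 0.1
After iteration 2: idx = 2, w = 0.29
After iteration 3: idx = 3, w = 0.561
After iteration 4: idx = 4, w = 0.9049
Loop ends.

Final answer: 0.9049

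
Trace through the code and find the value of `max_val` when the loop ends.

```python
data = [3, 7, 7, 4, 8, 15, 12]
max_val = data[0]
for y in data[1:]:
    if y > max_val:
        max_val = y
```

Let's trace through this code step by step.

Initialize: data = [3, 7, 7, 4, 8, 15, 12]
Initialize: max_val = 3
Entering loop: for y in data[1:]:
After iteration 1: y = 7, max_val = 7
After iteration 2: y = 7, max_val = 7
After iteration 3: y = 4, max_val = 7
After iteration 4: y = 8, max_val = 8
After iteration 5: y = 15, max_val = 15
After iteration 6: y = 12, max_val = 15
Loop ends.

Final answer: 15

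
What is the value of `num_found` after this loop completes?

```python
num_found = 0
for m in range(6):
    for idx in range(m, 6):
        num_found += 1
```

Let's trace through this code step by step.

Initialize: num_found = 0
Entering loop: for m in range(6):
After iteration 1: m = 0, num_found = 6
After iteration 2: m = 1, num_found = 11
After iteration 3: m = 2, num_found = 15
After iteration 4: m = 3, num_found = 18
After iteration 5: m = 4, num_found = 20
After iteration 6: m = 5, num_found = 21
Loop ends.

Final answer: 21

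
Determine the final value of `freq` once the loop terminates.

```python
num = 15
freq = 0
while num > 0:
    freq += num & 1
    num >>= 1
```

Let's trace through this code step by step.

Initialize: num = 15
Initialize: freq = 0
Entering loop: while num > 0:
After iteration 1: num = 7, freq = 1
After iteration 2: num = 3, freq = 2
After iteration 3: num = 1, freq = 3
After iteration 4: num = 0, freq = 4
Loop ends.

Final answer: 4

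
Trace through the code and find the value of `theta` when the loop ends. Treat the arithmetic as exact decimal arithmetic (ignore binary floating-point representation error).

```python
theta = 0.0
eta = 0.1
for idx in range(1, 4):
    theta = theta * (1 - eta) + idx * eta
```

Let's trace through this code step by step.

Initialize: theta = 0.0
Initialize: eta = 0.1
Entering loop: for idx in range(1, 4):
After iteration 1: idx = 1, theta = 0.1
After iteration 2: idx = 2, theta = 0.29
After iteration 3: idx = 3, theta = 0.561
Loop ends.

Final answer: 0.561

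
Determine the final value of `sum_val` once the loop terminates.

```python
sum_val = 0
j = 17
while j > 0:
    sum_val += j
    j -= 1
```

Let's trace through this code step by step.

Initialize: sum_val = 0
Initialize: j = 17
Entering loop: while j > 0:
After iteration 1: sum_val = 17, j = 16
After iteration 2: sum_val = 33, j = 15
After iteration 3: sum_val = 48, j = 14
After iteration 4: sum_val = 62, j = 13
After iteration 5: sum_val = 75, j = 12
After iteration 6: sum_val = 87, j = 11
After iteration 7: sum_val = 98, j = 10
After iteration 8: sum_val = 108, j = 9
After iteration 9: sum_val = 117, j = 8
After iteration 10: sum_val = 125, j = 7
After iteration 11: sum_val = 132, j = 6
After iteration 12: sum_val = 138, j = 5
After iteration 13: sum_val = 143, j = 4
After iteration 14: sum_val = 147, j = 3
After iteration 15: sum_val = 150, j = 2
After iteration 16: sum_val = 152, j = 1
After iteration 17: sum_val = 153, j = 0
Loop ends.

Final answer: 153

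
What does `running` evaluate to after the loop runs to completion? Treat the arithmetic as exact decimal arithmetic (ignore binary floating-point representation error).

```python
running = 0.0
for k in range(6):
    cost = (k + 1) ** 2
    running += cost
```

Let's trace through this code step by step.

Initialize: running = 0.0
Entering loop: for k in range(6):
After iteration 1: k = 0, running = 1.0, cost = 1
After iteration 2: k = 1, running = 5.0, cost = 4
After iteration 3: k = 2, running = 14.0, cost = 9
After iteration 4: k = 3, running = 30.0, cost = 16
After iteration 5: k = 4, running = 55.0, cost = 25
After iteration 6: k = 5, running = 91.0, cost = 36
Loop ends.

Final answer: 91.0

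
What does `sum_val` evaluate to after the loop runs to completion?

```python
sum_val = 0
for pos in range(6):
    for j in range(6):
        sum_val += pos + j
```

Let's trace through this code step by step.

Initialize: sum_val = 0
Entering loop: for pos in range(6):
After iteration 1: pos = 0, sum_val = 15
After iteration 2: pos = 1, sum_val = 36
After iteration 3: pos = 2, sum_val = 63
After iteration 4: pos = 3, sum_val = 96
After iteration 5: pos = 4, sum_val = 135
After iteration 6: pos = 5, sum_val = 180
Loop ends.

Final answer: 180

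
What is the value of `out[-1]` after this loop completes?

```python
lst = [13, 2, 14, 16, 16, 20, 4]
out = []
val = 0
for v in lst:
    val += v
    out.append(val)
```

Let's trace through this code step by step.

Initialize: lst = [13, 2, 14, 16, 16, 20, 4]
Initialize: out = []
Initialize: val = 0
Entering loop: for v in lst:
After iteration 1: v = 13, out = [13], val = 13
After iteration 2: v = 2, out = [13, 15], val = 15
After iteration 3: v = 14, out = [13, 15, 29], val = 29
After iteration 4: v = 16, out = [13, 15, 29, 45], val = 45
After iteration 5: v = 16, out = [13, 15, 29, 45, 61], val = 61
After iteration 6: v = 20, out = [13, 15, 29, 45, 61, 81], val = 81
After iteration 7: v = 4, out = [13, 15, 29, 45, 61, 81, 85], val = 85
Loop ends.
out[-1] = 85

Final answer: 85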